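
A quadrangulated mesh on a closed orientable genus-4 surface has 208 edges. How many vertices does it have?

98

χ = 2 − 2·4 = -6, and every face is a square so 4F = 2E.
F = 2E/4 = 104. Then V = -6 + E − F = -6 + 208 − 104 = 98.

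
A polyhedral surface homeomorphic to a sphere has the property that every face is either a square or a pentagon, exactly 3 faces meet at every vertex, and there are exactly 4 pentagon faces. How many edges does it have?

18

Let x be the number of squares; then F = 4 + x.
Edge–face incidences: 2E = 5·4 + 4·x = 20 + 4x.
Every vertex has degree 3, so 3V = 2E.
Euler: V − E + F = 2 ⇒ (2E)/3 − E + (4 + x) = 2.
Multiply by 6: 2·(2E) − 3·(2E) + 6·(4 + x) = 12, i.e. 24 + 6x − (20 + 4x) = 12.
Collecting terms: 2x + 4 = 12, so 2x = 8, so x = 4.
Then 2E = 20 + 4·4 = 36, so E = 18, V = 2E/3 = 12, F = 4 + 4 = 8.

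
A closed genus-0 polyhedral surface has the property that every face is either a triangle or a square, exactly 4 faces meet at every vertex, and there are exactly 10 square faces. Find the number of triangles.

8

Let x be the number of triangles; then F = 10 + x.
Edge–face incidences: 2E = 4·10 + 3·x = 40 + 3x.
Every vertex has degree 4, so 4V = 2E.
Euler: V − E + F = 2 ⇒ (2E)/4 − E + (10 + x) = 2.
Multiply by 8: 2·(2E) − 4·(2E) + 8·(10 + x) = 16, i.e. 80 + 8x − 2·(40 + 3x) = 16.
Collecting terms: 2x = 16, so x = 8.
Then 2E = 40 + 3·8 = 64, so E = 32, V = 2E/4 = 16, F = 10 + 8 = 18.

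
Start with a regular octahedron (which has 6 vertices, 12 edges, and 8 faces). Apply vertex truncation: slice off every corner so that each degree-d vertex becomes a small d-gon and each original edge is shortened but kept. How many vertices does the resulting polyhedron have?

Truncation replaces each original edge-end by a new vertex, so V′ = 2E = 24.
Each original edge survives, and each old vertex of degree d contributes d new edges; summing degrees gives Σd = 2E, so E′ = E + 2E = 3E = 36.
Each original face survives and each original vertex becomes one new face: F′ = F + V = 14.

24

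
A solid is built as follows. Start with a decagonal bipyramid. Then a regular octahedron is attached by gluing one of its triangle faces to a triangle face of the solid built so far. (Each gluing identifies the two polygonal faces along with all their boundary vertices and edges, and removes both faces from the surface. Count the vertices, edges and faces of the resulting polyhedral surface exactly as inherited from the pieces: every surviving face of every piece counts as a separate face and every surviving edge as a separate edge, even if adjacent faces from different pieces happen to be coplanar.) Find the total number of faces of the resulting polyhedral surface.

A decagonal bipyramid: V=12, E=30, F=20.
Attach a regular octahedron (V=6, E=12, F=8) along a 3-gon: merge 3 vertices and 3 edges, delete both glued faces → V=15, E=39, F=26.
Check: V − E + F = 15 − 39 + 26 = 2.

26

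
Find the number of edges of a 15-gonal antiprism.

60

An antiprism on an n-gon has two n-gon caps and 2n triangles: V = 2·15 = 30, E = 4·15 = 60, F = 2·15 + 2 = 32.
Check: V − E + F = 30 − 60 + 32 = 2.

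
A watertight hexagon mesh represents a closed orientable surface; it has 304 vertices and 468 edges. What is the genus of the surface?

Every face is a hexagon and each edge borders two faces, so 6F = 2·468, giving F = 156.
χ = V − E + F = 304 − 468 + 156 = -8.
For a closed orientable surface χ = 2 − 2g, so g = (2 − (-8))/2 = 5.

5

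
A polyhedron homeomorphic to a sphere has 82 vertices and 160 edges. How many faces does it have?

Here V − E + F = 2.
F = 2 − V + E = 2 − 82 + 160 = 80.

80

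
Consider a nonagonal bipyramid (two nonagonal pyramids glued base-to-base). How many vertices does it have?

A bipyramid over an n-gon has 2n triangular faces and n + 2 vertices: V = 9 + 2 = 11, E = 3·9 = 27, F = 2·9 = 18.

11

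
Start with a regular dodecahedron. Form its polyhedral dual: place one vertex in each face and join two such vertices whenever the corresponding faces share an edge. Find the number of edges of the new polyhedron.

30

The base solid has V = 20, E = 30, F = 12.
The dual swaps V and F and preserves E: V′ = F = 12, E′ = E = 30, F′ = V = 20.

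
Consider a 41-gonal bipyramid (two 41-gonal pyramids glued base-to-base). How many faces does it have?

A bipyramid over an n-gon has 2n triangular faces and n + 2 vertices: V = 41 + 2 = 43, E = 3·41 = 123, F = 2·41 = 82.
Check: V − E + F = 43 − 123 + 82 = 2.

82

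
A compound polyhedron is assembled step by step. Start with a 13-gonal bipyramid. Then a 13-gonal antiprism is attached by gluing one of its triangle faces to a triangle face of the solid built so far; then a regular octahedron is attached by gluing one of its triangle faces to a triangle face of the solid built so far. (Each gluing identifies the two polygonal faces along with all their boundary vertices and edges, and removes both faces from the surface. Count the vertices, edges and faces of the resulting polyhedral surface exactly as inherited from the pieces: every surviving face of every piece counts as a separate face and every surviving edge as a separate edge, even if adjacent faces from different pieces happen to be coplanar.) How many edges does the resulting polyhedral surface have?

A 13-gonal bipyramid: V=15, E=39, F=26.
Attach a 13-gonal antiprism (V=26, E=52, F=28) along a 3-gon: merge 3 vertices and 3 edges, delete both glued faces → V=38, E=88, F=52.
Attach a regular octahedron (V=6, E=12, F=8) along a 3-gon: merge 3 vertices and 3 edges, delete both glued faces → V=41, E=97, F=58.
Check: V − E + F = 41 − 97 + 58 = 2.

97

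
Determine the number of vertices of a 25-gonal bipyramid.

A bipyramid over an n-gon has 2n triangular faces and n + 2 vertices: V = 25 + 2 = 27, E = 3·25 = 75, F = 2·25 = 50.

27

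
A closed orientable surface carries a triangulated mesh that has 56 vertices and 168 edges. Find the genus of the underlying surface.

1

Every face is a triangle and each edge borders two faces, so 3F = 2·168, giving F = 112.
χ = V − E + F = 56 − 168 + 112 = 0.
For a closed orientable surface χ = 2 − 2g, so g = (2 − (0))/2 = 1.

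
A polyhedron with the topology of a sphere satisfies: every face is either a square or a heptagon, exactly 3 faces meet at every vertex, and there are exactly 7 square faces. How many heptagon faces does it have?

Let x be the number of heptagons; then F = 7 + x.
Edge–face incidences: 2E = 4·7 + 7·x = 28 + 7x.
Every vertex has degree 3, so 3V = 2E.
Euler: V − E + F = 2 ⇒ (2E)/3 − E + (7 + x) = 2.
Multiply by 6: 2·(2E) − 3·(2E) + 6·(7 + x) = 12, i.e. 42 + 6x − (28 + 7x) = 12.
Collecting terms: −x + 14 = 12, so −x = −2, so x = 2.
Then 2E = 28 + 7·2 = 42, so E = 21, V = 2E/3 = 14, F = 7 + 2 = 9.

2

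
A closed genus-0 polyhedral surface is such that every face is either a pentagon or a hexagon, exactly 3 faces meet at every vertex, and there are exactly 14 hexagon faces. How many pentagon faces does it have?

12

Let x be the number of pentagons; then F = 14 + x.
Edge–face incidences: 2E = 6·14 + 5·x = 84 + 5x.
Every vertex has degree 3, so 3V = 2E.
Euler: V − E + F = 2 ⇒ (2E)/3 − E + (14 + x) = 2.
Multiply by 6: 2·(2E) − 3·(2E) + 6·(14 + x) = 12, i.e. 84 + 6x − (84 + 5x) = 12.
Collecting terms: x = 12.
Then 2E = 84 + 5·12 = 144, so E = 72, V = 2E/3 = 48, F = 14 + 12 = 26.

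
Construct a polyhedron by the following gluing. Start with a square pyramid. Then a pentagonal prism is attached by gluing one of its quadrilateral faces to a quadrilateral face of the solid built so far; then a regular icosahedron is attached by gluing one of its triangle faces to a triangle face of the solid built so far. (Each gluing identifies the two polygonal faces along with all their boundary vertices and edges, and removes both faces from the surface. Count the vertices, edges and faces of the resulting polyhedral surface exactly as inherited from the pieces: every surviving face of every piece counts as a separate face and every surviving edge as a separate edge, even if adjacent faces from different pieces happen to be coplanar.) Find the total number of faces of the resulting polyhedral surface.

A square pyramid: V=5, E=8, F=5.
Attach a pentagonal prism (V=10, E=15, F=7) along a 4-gon: merge 4 vertices and 4 edges, delete both glued faces → V=11, E=19, F=10.
Attach a regular icosahedron (V=12, E=30, F=20) along a 3-gon: merge 3 vertices and 3 edges, delete both glued faces → V=20, E=46, F=28.
Check: V − E + F = 20 − 46 + 28 = 2.

28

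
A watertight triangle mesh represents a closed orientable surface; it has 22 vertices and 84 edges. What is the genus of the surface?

4

Every face is a triangle and each edge borders two faces, so 3F = 2·84, giving F = 56.
χ = V − E + F = 22 − 84 + 56 = -6.
For a closed orientable surface χ = 2 − 2g, so g = (2 − (-6))/2 = 4.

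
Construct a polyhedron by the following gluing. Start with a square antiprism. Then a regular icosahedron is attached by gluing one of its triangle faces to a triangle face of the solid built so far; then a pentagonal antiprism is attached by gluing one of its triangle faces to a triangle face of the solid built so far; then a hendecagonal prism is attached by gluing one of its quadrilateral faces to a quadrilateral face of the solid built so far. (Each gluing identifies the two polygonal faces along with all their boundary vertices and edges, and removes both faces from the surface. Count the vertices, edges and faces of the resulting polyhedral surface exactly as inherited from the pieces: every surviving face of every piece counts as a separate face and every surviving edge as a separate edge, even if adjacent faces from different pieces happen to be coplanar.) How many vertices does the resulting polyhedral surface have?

A square antiprism: V=8, E=16, F=10.
Attach a regular icosahedron (V=12, E=30, F=20) along a 3-gon: merge 3 vertices and 3 edges, delete both glued faces → V=17, E=43, F=28.
Attach a pentagonal antiprism (V=10, E=20, F=12) along a 3-gon: merge 3 vertices and 3 edges, delete both glued faces → V=24, E=60, F=38.
Attach a hendecagonal prism (V=22, E=33, F=13) along a 4-gon: merge 4 vertices and 4 edges, delete both glued faces → V=42, E=89, F=49.
Check: V − E + F = 42 − 89 + 49 = 2.

42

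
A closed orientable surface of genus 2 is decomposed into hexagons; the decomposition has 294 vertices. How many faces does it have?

χ = 2 − 2·2 = -2, and every face is a hexagon so 6F = 2E.
V − E + F = -2 with E = 6F/2 gives 294 − (6/2 − 1)·F = -2, so F = 148 and E = 444.

148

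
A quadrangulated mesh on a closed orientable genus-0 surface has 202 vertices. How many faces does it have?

200

χ = 2 − 2·0 = 2, and every face is a square so 4F = 2E.
V − E + F = 2 with E = 4F/2 gives 202 − (4/2 − 1)·F = 2, so F = 200 and E = 400.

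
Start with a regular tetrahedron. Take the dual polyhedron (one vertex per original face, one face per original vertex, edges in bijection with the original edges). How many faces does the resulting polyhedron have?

4

The base solid has V = 4, E = 6, F = 4.
The dual swaps V and F and preserves E: V′ = F = 4, E′ = E = 6, F′ = V = 4.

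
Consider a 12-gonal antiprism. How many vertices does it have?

An antiprism on an n-gon has two n-gon caps and 2n triangles: V = 2·12 = 24, E = 4·12 = 48, F = 2·12 + 2 = 26.

24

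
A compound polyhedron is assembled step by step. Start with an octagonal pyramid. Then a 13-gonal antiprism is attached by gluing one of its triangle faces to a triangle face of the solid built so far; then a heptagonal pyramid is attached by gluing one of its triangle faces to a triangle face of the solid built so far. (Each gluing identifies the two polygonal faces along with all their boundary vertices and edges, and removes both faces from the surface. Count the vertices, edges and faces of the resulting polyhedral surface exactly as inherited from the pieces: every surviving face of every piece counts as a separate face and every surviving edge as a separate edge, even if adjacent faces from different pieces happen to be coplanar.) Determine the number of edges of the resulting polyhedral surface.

76

An octagonal pyramid: V=9, E=16, F=9.
Attach a 13-gonal antiprism (V=26, E=52, F=28) along a 3-gon: merge 3 vertices and 3 edges, delete both glued faces → V=32, E=65, F=35.
Attach a heptagonal pyramid (V=8, E=14, F=8) along a 3-gon: merge 3 vertices and 3 edges, delete both glued faces → V=37, E=76, F=41.
Check: V − E + F = 37 − 76 + 41 = 2.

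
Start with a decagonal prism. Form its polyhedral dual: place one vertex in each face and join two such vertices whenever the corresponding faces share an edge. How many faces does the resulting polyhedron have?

20

The base solid has V = 20, E = 30, F = 12.
The dual swaps V and F and preserves E: V′ = F = 12, E′ = E = 30, F′ = V = 20.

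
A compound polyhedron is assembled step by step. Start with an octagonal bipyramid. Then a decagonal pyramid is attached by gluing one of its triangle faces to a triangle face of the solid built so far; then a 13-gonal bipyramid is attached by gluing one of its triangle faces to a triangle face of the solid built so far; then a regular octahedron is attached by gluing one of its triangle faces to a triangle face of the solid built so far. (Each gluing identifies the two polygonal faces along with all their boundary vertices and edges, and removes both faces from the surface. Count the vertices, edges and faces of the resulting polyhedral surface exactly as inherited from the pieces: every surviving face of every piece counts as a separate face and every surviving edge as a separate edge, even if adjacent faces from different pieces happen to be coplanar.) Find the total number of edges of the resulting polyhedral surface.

An octagonal bipyramid: V=10, E=24, F=16.
Attach a decagonal pyramid (V=11, E=20, F=11) along a 3-gon: merge 3 vertices and 3 edges, delete both glued faces → V=18, E=41, F=25.
Attach a 13-gonal bipyramid (V=15, E=39, F=26) along a 3-gon: merge 3 vertices and 3 edges, delete both glued faces → V=30, E=77, F=49.
Attach a regular octahedron (V=6, E=12, F=8) along a 3-gon: merge 3 vertices and 3 edges, delete both glued faces → V=33, E=86, F=55.
Check: V − E + F = 33 − 86 + 55 = 2.

86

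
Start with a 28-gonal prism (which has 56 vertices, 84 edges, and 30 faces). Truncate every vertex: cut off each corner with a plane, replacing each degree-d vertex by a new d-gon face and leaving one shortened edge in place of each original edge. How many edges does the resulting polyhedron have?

252

Truncation replaces each original edge-end by a new vertex, so V′ = 2E = 168.
Each original edge survives, and each old vertex of degree d contributes d new edges; summing degrees gives Σd = 2E, so E′ = E + 2E = 3E = 252.
Each original face survives and each original vertex becomes one new face: F′ = F + V = 86.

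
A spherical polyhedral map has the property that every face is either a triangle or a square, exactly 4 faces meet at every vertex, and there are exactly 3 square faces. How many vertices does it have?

9

Let x be the number of triangles; then F = 3 + x.
Edge–face incidences: 2E = 4·3 + 3·x = 12 + 3x.
Every vertex has degree 4, so 4V = 2E.
Euler: V − E + F = 2 ⇒ (2E)/4 − E + (3 + x) = 2.
Multiply by 8: 2·(2E) − 4·(2E) + 8·(3 + x) = 16, i.e. 24 + 8x − 2·(12 + 3x) = 16.
Collecting terms: 2x = 16, so x = 8.
Then 2E = 12 + 3·8 = 36, so E = 18, V = 2E/4 = 9, F = 3 + 8 = 11.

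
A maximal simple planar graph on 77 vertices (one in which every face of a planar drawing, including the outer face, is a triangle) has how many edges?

In a plane triangulation 3F = 2E and V − E + F = 2, so E = 3V − 6 = 3·77 − 6 = 225.

225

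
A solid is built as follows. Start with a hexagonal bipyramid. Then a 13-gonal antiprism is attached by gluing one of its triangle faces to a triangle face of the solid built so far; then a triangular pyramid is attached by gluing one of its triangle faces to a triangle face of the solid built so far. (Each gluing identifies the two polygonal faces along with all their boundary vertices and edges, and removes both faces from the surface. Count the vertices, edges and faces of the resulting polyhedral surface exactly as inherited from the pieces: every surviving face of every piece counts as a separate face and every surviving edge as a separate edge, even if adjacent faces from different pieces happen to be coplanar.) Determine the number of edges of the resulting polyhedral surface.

A hexagonal bipyramid: V=8, E=18, F=12.
Attach a 13-gonal antiprism (V=26, E=52, F=28) along a 3-gon: merge 3 vertices and 3 edges, delete both glued faces → V=31, E=67, F=38.
Attach a triangular pyramid (V=4, E=6, F=4) along a 3-gon: merge 3 vertices and 3 edges, delete both glued faces → V=32, E=70, F=40.
Check: V − E + F = 32 − 70 + 40 = 2.

70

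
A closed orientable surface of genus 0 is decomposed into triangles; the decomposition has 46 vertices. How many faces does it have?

88

χ = 2 − 2·0 = 2, and every face is a triangle so 3F = 2E.
V − E + F = 2 with E = 3F/2 gives 46 − (3/2 − 1)·F = 2, so F = 88 and E = 132.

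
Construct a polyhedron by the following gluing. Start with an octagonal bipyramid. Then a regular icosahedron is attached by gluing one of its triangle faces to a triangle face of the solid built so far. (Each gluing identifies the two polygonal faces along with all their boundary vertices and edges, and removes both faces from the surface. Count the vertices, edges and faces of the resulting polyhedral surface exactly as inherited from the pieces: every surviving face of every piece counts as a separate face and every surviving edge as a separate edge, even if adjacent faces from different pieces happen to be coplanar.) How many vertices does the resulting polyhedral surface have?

19

An octagonal bipyramid: V=10, E=24, F=16.
Attach a regular icosahedron (V=12, E=30, F=20) along a 3-gon: merge 3 vertices and 3 edges, delete both glued faces → V=19, E=51, F=34.
Check: V − E + F = 19 − 51 + 34 = 2.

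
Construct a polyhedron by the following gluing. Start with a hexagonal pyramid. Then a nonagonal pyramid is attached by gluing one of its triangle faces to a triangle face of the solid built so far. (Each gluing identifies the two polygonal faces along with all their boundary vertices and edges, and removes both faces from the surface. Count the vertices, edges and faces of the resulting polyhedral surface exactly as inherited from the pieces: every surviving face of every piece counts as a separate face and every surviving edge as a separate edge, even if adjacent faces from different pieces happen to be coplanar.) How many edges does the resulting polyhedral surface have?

27

A hexagonal pyramid: V=7, E=12, F=7.
Attach a nonagonal pyramid (V=10, E=18, F=10) along a 3-gon: merge 3 vertices and 3 edges, delete both glued faces → V=14, E=27, F=15.
Check: V − E + F = 14 − 27 + 15 = 2.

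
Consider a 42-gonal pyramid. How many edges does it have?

84

A pyramid on an n-gon base has one n-gon and n triangles: V = 42 + 1 = 43, E = 2·42 = 84, F = 42 + 1 = 43.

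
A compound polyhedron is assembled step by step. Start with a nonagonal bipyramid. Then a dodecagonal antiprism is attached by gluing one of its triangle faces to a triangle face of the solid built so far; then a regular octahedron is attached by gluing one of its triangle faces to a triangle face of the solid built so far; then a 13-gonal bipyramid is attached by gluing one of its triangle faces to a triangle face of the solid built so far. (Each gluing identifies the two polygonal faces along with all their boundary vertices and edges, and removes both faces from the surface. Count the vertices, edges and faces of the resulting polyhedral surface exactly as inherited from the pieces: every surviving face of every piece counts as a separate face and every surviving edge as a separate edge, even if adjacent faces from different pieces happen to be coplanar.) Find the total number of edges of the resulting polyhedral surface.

117

A nonagonal bipyramid: V=11, E=27, F=18.
Attach a dodecagonal antiprism (V=24, E=48, F=26) along a 3-gon: merge 3 vertices and 3 edges, delete both glued faces → V=32, E=72, F=42.
Attach a regular octahedron (V=6, E=12, F=8) along a 3-gon: merge 3 vertices and 3 edges, delete both glued faces → V=35, E=81, F=48.
Attach a 13-gonal bipyramid (V=15, E=39, F=26) along a 3-gon: merge 3 vertices and 3 edges, delete both glued faces → V=47, E=117, F=72.
Check: V − E + F = 47 − 117 + 72 = 2.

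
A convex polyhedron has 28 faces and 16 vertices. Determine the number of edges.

Here V − E + F = 2.
E = V + F − (2) = 16 + 28 − (2) = 42.

42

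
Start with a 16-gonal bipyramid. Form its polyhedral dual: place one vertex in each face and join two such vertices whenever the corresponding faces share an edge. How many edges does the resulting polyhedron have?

The base solid has V = 18, E = 48, F = 32.
The dual swaps V and F and preserves E: V′ = F = 32, E′ = E = 48, F′ = V = 18.

48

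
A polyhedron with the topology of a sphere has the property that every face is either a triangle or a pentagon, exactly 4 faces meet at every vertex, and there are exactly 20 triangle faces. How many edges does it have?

Let x be the number of pentagons; then F = 20 + x.
Edge–face incidences: 2E = 3·20 + 5·x = 60 + 5x.
Every vertex has degree 4, so 4V = 2E.
Euler: V − E + F = 2 ⇒ (2E)/4 − E + (20 + x) = 2.
Multiply by 8: 2·(2E) − 4·(2E) + 8·(20 + x) = 16, i.e. 160 + 8x − 2·(60 + 5x) = 16.
Collecting terms: −2x + 40 = 16, so −2x = −24, so x = 12.
Then 2E = 60 + 5·12 = 120, so E = 60, V = 2E/4 = 30, F = 20 + 12 = 32.

60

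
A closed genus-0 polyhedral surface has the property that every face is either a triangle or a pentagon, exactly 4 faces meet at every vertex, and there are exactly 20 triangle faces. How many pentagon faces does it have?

Let x be the number of pentagons; then F = 20 + x.
Edge–face incidences: 2E = 3·20 + 5·x = 60 + 5x.
Every vertex has degree 4, so 4V = 2E.
Euler: V − E + F = 2 ⇒ (2E)/4 − E + (20 + x) = 2.
Multiply by 8: 2·(2E) − 4·(2E) + 8·(20 + x) = 16, i.e. 160 + 8x − 2·(60 + 5x) = 16.
Collecting terms: −2x + 40 = 16, so −2x = −24, so x = 12.
Then 2E = 60 + 5·12 = 120, so E = 60, V = 2E/4 = 30, F = 20 + 12 = 32.

12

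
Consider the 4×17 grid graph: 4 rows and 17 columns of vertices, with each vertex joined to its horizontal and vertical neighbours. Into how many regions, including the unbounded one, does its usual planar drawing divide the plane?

The grid has V = 4·17 = 68 vertices and E = 4·16 + 17·3 = 115 edges.
F = 2 − V + E = 2 − 68 + 115 = 49.

49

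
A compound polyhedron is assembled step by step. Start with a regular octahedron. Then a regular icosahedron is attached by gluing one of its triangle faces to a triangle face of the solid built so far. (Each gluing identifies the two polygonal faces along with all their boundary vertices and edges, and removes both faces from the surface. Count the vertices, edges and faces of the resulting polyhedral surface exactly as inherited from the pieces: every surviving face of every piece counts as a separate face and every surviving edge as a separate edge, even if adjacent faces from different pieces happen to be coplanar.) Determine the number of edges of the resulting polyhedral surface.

39

A regular octahedron: V=6, E=12, F=8.
Attach a regular icosahedron (V=12, E=30, F=20) along a 3-gon: merge 3 vertices and 3 edges, delete both glued faces → V=15, E=39, F=26.
Check: V − E + F = 15 − 39 + 26 = 2.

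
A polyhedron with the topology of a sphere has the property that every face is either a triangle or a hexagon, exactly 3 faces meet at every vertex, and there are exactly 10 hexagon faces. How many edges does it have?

36

Let x be the number of triangles; then F = 10 + x.
Edge–face incidences: 2E = 6·10 + 3·x = 60 + 3x.
Every vertex has degree 3, so 3V = 2E.
Euler: V − E + F = 2 ⇒ (2E)/3 − E + (10 + x) = 2.
Multiply by 6: 2·(2E) − 3·(2E) + 6·(10 + x) = 12, i.e. 60 + 6x − (60 + 3x) = 12.
Collecting terms: 3x = 12, so x = 4.
Then 2E = 60 + 3·4 = 72, so E = 36, V = 2E/3 = 24, F = 10 + 4 = 14.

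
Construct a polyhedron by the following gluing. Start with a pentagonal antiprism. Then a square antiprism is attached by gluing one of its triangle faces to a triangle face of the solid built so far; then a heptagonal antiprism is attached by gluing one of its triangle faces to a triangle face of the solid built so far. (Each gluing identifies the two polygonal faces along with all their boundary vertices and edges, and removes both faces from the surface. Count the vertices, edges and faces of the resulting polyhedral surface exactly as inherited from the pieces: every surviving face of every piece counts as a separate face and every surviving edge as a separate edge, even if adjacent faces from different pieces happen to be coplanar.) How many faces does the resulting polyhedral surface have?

34

A pentagonal antiprism: V=10, E=20, F=12.
Attach a square antiprism (V=8, E=16, F=10) along a 3-gon: merge 3 vertices and 3 edges, delete both glued faces → V=15, E=33, F=20.
Attach a heptagonal antiprism (V=14, E=28, F=16) along a 3-gon: merge 3 vertices and 3 edges, delete both glued faces → V=26, E=58, F=34.
Check: V − E + F = 26 − 58 + 34 = 2.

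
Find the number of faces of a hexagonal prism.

A prism on an n-gon has two n-gon bases and n rectangular sides: V = 2·6 = 12, E = 3·6 = 18, F = 6 + 2 = 8.
Check: V − E + F = 12 − 18 + 8 = 2.

8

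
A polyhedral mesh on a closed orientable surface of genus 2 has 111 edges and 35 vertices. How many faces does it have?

For a closed orientable surface of genus 2, χ = 2 − 2·2 = -2.
F = -2 − V + E = -2 − 35 + 111 = 74.

74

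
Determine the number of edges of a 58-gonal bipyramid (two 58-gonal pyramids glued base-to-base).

A bipyramid over an n-gon has 2n triangular faces and n + 2 vertices: V = 58 + 2 = 60, E = 3·58 = 174, F = 2·58 = 116.

174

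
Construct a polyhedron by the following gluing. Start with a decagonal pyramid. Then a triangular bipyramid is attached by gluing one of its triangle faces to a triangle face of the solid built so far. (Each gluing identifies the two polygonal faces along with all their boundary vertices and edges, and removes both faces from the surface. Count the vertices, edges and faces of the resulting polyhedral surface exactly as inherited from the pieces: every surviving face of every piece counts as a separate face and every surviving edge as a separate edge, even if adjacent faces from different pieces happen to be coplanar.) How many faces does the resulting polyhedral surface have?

15

A decagonal pyramid: V=11, E=20, F=11.
Attach a triangular bipyramid (V=5, E=9, F=6) along a 3-gon: merge 3 vertices and 3 edges, delete both glued faces → V=13, E=26, F=15.
Check: V − E + F = 13 − 26 + 15 = 2.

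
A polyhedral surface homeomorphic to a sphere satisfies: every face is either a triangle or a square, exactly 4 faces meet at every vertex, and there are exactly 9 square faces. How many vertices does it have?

15

Let x be the number of triangles; then F = 9 + x.
Edge–face incidences: 2E = 4·9 + 3·x = 36 + 3x.
Every vertex has degree 4, so 4V = 2E.
Euler: V − E + F = 2 ⇒ (2E)/4 − E + (9 + x) = 2.
Multiply by 8: 2·(2E) − 4·(2E) + 8·(9 + x) = 16, i.e. 72 + 8x − 2·(36 + 3x) = 16.
Collecting terms: 2x = 16, so x = 8.
Then 2E = 36 + 3·8 = 60, so E = 30, V = 2E/4 = 15, F = 9 + 8 = 17.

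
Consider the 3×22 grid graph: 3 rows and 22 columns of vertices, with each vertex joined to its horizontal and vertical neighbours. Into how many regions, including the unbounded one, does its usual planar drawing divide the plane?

43

The grid has V = 3·22 = 66 vertices and E = 3·21 + 22·2 = 107 edges.
F = 2 − V + E = 2 − 66 + 107 = 43.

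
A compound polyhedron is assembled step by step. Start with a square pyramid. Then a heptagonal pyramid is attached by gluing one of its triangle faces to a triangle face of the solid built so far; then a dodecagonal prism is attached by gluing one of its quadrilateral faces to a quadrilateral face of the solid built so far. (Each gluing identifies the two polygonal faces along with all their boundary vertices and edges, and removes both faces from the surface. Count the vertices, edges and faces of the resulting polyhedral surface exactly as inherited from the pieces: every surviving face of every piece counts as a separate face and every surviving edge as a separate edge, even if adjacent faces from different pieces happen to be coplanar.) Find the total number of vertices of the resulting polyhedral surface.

A square pyramid: V=5, E=8, F=5.
Attach a heptagonal pyramid (V=8, E=14, F=8) along a 3-gon: merge 3 vertices and 3 edges, delete both glued faces → V=10, E=19, F=11.
Attach a dodecagonal prism (V=24, E=36, F=14) along a 4-gon: merge 4 vertices and 4 edges, delete both glued faces → V=30, E=51, F=23.
Check: V − E + F = 30 − 51 + 23 = 2.

30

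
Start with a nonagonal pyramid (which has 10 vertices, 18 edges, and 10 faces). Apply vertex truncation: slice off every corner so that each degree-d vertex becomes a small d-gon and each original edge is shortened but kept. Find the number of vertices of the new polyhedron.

Truncation replaces each original edge-end by a new vertex, so V′ = 2E = 36.
Each original edge survives, and each old vertex of degree d contributes d new edges; summing degrees gives Σd = 2E, so E′ = E + 2E = 3E = 54.
Each original face survives and each original vertex becomes one new face: F′ = F + V = 20.

36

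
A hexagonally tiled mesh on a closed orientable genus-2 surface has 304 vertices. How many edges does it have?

χ = 2 − 2·2 = -2, and every face is a hexagon so 6F = 2E.
V − E + F = -2 with E = 6F/2 gives 304 − (6/2 − 1)·F = -2, so F = 153 and E = 459.

459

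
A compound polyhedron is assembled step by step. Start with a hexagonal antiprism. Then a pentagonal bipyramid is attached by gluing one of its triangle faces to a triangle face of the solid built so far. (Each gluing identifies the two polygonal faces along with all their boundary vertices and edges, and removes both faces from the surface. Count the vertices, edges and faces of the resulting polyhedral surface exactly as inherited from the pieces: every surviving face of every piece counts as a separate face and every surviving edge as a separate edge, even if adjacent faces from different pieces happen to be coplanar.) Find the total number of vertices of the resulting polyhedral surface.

A hexagonal antiprism: V=12, E=24, F=14.
Attach a pentagonal bipyramid (V=7, E=15, F=10) along a 3-gon: merge 3 vertices and 3 edges, delete both glued faces → V=16, E=36, F=22.
Check: V − E + F = 16 − 36 + 22 = 2.

16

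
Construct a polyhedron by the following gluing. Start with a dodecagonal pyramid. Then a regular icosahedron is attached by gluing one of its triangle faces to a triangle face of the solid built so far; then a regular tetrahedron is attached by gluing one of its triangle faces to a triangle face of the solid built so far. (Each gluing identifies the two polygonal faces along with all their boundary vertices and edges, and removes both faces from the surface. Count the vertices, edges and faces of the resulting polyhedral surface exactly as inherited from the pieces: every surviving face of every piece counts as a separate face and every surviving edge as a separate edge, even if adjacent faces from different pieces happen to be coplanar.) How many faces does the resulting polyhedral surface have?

33

A dodecagonal pyramid: V=13, E=24, F=13.
Attach a regular icosahedron (V=12, E=30, F=20) along a 3-gon: merge 3 vertices and 3 edges, delete both glued faces → V=22, E=51, F=31.
Attach a regular tetrahedron (V=4, E=6, F=4) along a 3-gon: merge 3 vertices and 3 edges, delete both glued faces → V=23, E=54, F=33.
Check: V − E + F = 23 − 54 + 33 = 2.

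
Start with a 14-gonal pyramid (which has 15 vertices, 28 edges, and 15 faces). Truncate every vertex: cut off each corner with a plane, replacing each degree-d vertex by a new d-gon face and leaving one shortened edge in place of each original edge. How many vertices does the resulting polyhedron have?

56

Truncation replaces each original edge-end by a new vertex, so V′ = 2E = 56.
Each original edge survives, and each old vertex of degree d contributes d new edges; summing degrees gives Σd = 2E, so E′ = E + 2E = 3E = 84.
Each original face survives and each original vertex becomes one new face: F′ = F + V = 30.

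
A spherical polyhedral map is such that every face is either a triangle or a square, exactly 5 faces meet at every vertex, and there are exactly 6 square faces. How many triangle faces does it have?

Let x be the number of triangles; then F = 6 + x.
Edge–face incidences: 2E = 4·6 + 3·x = 24 + 3x.
Every vertex has degree 5, so 5V = 2E.
Euler: V − E + F = 2 ⇒ (2E)/5 − E + (6 + x) = 2.
Multiply by 10: 2·(2E) − 5·(2E) + 10·(6 + x) = 20, i.e. 60 + 10x − 3·(24 + 3x) = 20.
Collecting terms: x − 12 = 20, so x = 32.
Then 2E = 24 + 3·32 = 120, so E = 60, V = 2E/5 = 24, F = 6 + 32 = 38.

32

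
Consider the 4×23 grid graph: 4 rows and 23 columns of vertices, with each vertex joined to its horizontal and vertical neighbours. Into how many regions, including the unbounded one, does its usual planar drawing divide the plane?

The grid has V = 4·23 = 92 vertices and E = 4·22 + 23·3 = 157 edges.
F = 2 − V + E = 2 − 92 + 157 = 67.

67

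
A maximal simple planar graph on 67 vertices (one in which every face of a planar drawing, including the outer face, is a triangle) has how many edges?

195

In a plane triangulation 3F = 2E and V − E + F = 2, so E = 3V − 6 = 3·67 − 6 = 195.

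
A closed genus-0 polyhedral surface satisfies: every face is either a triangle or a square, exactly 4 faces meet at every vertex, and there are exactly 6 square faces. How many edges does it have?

Let x be the number of triangles; then F = 6 + x.
Edge–face incidences: 2E = 4·6 + 3·x = 24 + 3x.
Every vertex has degree 4, so 4V = 2E.
Euler: V − E + F = 2 ⇒ (2E)/4 − E + (6 + x) = 2.
Multiply by 8: 2·(2E) − 4·(2E) + 8·(6 + x) = 16, i.e. 48 + 8x − 2·(24 + 3x) = 16.
Collecting terms: 2x = 16, so x = 8.
Then 2E = 24 + 3·8 = 48, so E = 24, V = 2E/4 = 12, F = 6 + 8 = 14.

24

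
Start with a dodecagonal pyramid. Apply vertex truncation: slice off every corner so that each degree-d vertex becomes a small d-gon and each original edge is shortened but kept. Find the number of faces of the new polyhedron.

The base solid has V = 13, E = 24, F = 13.
Truncation replaces each original edge-end by a new vertex, so V′ = 2E = 48.
Each original edge survives, and each old vertex of degree d contributes d new edges; summing degrees gives Σd = 2E, so E′ = E + 2E = 3E = 72.
Each original face survives and each original vertex becomes one new face: F′ = F + V = 26.

26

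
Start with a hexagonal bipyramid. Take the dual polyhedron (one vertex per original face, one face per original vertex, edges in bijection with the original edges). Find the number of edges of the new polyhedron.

The base solid has V = 8, E = 18, F = 12.
The dual swaps V and F and preserves E: V′ = F = 12, E′ = E = 18, F′ = V = 8.

18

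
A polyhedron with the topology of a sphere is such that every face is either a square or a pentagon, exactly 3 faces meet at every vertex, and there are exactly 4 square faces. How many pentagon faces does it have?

Let x be the number of pentagons; then F = 4 + x.
Edge–face incidences: 2E = 4·4 + 5·x = 16 + 5x.
Every vertex has degree 3, so 3V = 2E.
Euler: V − E + F = 2 ⇒ (2E)/3 − E + (4 + x) = 2.
Multiply by 6: 2·(2E) − 3·(2E) + 6·(4 + x) = 12, i.e. 24 + 6x − (16 + 5x) = 12.
Collecting terms: x + 8 = 12, so x = 4.
Then 2E = 16 + 5·4 = 36, so E = 18, V = 2E/3 = 12, F = 4 + 4 = 8.

4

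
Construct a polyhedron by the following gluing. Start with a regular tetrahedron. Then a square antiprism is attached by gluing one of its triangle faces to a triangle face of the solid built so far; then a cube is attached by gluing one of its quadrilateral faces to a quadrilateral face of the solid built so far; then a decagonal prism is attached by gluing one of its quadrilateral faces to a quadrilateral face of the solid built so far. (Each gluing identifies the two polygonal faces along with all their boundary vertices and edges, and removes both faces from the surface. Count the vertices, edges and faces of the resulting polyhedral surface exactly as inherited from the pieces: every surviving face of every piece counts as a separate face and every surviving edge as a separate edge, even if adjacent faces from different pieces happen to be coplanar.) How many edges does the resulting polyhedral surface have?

53

A regular tetrahedron: V=4, E=6, F=4.
Attach a square antiprism (V=8, E=16, F=10) along a 3-gon: merge 3 vertices and 3 edges, delete both glued faces → V=9, E=19, F=12.
Attach a cube (V=8, E=12, F=6) along a 4-gon: merge 4 vertices and 4 edges, delete both glued faces → V=13, E=27, F=16.
Attach a decagonal prism (V=20, E=30, F=12) along a 4-gon: merge 4 vertices and 4 edges, delete both glued faces → V=29, E=53, F=26.
Check: V − E + F = 29 − 53 + 26 = 2.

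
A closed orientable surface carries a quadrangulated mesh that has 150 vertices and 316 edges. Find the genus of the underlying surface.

5

Every face is a square and each edge borders two faces, so 4F = 2·316, giving F = 158.
χ = V − E + F = 150 − 316 + 158 = -8.
For a closed orientable surface χ = 2 − 2g, so g = (2 − (-8))/2 = 5.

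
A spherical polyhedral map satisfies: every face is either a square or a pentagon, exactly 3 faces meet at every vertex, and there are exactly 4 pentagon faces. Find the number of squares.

Let x be the number of squares; then F = 4 + x.
Edge–face incidences: 2E = 5·4 + 4·x = 20 + 4x.
Every vertex has degree 3, so 3V = 2E.
Euler: V − E + F = 2 ⇒ (2E)/3 − E + (4 + x) = 2.
Multiply by 6: 2·(2E) − 3·(2E) + 6·(4 + x) = 12, i.e. 24 + 6x − (20 + 4x) = 12.
Collecting terms: 2x + 4 = 12, so 2x = 8, so x = 4.
Then 2E = 20 + 4·4 = 36, so E = 18, V = 2E/3 = 12, F = 4 + 4 = 8.

4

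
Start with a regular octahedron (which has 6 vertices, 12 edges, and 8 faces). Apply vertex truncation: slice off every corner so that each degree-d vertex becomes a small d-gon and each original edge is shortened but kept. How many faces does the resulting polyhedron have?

Truncation replaces each original edge-end by a new vertex, so V′ = 2E = 24.
Each original edge survives, and each old vertex of degree d contributes d new edges; summing degrees gives Σd = 2E, so E′ = E + 2E = 3E = 36.
Each original face survives and each original vertex becomes one new face: F′ = F + V = 14.

14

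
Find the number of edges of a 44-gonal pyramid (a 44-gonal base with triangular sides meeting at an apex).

88

A pyramid on an n-gon base has one n-gon and n triangles: V = 44 + 1 = 45, E = 2·44 = 88, F = 44 + 1 = 45.
Check: V − E + F = 45 − 88 + 45 = 2.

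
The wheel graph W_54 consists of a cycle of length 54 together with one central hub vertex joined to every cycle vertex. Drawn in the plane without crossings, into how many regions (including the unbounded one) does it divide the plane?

W_54 has V = 54 + 1 = 55 vertices and E = 2·54 = 108 edges.
By Euler's formula F = 2 − V + E = 2 − 55 + 108 = 55.

55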